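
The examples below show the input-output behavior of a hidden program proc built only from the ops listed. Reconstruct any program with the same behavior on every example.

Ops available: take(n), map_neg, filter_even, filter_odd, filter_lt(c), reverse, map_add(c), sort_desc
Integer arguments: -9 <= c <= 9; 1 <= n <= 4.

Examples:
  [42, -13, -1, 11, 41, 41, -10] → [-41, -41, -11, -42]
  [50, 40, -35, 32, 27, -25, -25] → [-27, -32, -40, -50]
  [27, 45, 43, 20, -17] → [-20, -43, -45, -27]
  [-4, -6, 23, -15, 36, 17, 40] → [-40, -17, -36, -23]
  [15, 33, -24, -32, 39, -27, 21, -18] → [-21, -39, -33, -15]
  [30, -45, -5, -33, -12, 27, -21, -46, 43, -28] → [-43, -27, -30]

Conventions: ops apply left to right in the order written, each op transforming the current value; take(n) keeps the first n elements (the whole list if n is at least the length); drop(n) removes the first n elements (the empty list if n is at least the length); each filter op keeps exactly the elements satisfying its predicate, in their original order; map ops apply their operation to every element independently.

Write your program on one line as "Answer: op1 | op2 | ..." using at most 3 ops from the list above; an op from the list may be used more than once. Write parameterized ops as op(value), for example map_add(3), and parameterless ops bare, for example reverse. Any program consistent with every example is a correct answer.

map_neg | reverse | filter_lt(-3)

Check, running the answer program on each example:
  [42, -13, -1, 11, 41, 41, -10] -> [-42, 13, 1, -11, -41, -41, 10] -> [10, -41, -41, -11, 1, 13, -42] -> [-41, -41, -11, -42]
  [50, 40, -35, 32, 27, -25, -25] -> [-50, -40, 35, -32, -27, 25, 25] -> [25, 25, -27, -32, 35, -40, -50] -> [-27, -32, -40, -50]
  [27, 45, 43, 20, -17] -> [-27, -45, -43, -20, 17] -> [17, -20, -43, -45, -27] -> [-20, -43, -45, -27]
  [-4, -6, 23, -15, 36, 17, 40] -> [4, 6, -23, 15, -36, -17, -40] -> [-40, -17, -36, 15, -23, 6, 4] -> [-40, -17, -36, -23]
  [15, 33, -24, -32, 39, -27, 21, -18] -> [-15, -33, 24, 32, -39, 27, -21, 18] -> [18, -21, 27, -39, 32, 24, -33, -15] -> [-21, -39, -33, -15]
  [30, -45, -5, -33, -12, 27, -21, -46, 43, -28] -> [-30, 45, 5, 33, 12, -27, 21, 46, -43, 28] -> [28, -43, 46, 21, -27, 12, 33, 5, 45, -30] -> [-43, -27, -30]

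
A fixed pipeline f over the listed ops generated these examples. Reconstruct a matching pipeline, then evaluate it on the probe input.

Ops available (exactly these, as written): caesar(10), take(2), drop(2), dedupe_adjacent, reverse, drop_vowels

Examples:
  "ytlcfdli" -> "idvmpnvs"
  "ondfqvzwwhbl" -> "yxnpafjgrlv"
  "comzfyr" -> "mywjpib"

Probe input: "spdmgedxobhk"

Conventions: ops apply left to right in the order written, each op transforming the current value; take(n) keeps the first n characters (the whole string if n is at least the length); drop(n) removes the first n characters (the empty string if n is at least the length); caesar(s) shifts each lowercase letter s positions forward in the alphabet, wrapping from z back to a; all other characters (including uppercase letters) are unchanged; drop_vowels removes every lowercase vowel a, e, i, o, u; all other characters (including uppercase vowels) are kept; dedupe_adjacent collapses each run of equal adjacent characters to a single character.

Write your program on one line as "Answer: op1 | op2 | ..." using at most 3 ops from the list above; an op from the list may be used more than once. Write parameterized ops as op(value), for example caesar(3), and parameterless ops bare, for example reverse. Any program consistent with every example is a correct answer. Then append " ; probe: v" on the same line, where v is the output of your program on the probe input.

dedupe_adjacent | caesar(10) ; probe: "cznwqonhylru"

Check, running the answer program on each example:
  "ytlcfdli" -> "ytlcfdli" -> "idvmpnvs"
  "ondfqvzwwhbl" -> "ondfqvzwhbl" -> "yxnpafjgrlv"
  "comzfyr" -> "comzfyr" -> "mywjpib"
  probe: "spdmgedxobhk" -> "spdmgedxobhk" -> "cznwqonhylru"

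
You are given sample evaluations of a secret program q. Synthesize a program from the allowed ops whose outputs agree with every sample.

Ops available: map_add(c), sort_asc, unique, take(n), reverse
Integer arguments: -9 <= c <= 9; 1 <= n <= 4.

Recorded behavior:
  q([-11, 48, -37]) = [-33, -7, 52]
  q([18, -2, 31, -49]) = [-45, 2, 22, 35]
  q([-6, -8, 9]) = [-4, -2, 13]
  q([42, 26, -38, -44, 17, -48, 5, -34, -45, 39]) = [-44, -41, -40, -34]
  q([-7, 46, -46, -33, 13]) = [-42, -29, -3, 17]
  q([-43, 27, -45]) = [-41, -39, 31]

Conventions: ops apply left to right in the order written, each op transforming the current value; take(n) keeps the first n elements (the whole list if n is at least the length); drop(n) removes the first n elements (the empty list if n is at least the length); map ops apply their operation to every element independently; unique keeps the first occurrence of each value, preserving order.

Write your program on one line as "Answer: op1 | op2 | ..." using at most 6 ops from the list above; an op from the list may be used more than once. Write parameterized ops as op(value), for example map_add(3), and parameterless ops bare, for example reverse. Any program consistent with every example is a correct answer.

reverse | map_add(-4) | sort_asc | take(4) | map_add(8)

Check, running the answer program on each example:
  [-11, 48, -37] -> [-37, 48, -11] -> [-41, 44, -15] -> [-41, -15, 44] -> [-41, -15, 44] -> [-33, -7, 52]
  [18, -2, 31, -49] -> [-49, 31, -2, 18] -> [-53, 27, -6, 14] -> [-53, -6, 14, 27] -> [-53, -6, 14, 27] -> [-45, 2, 22, 35]
  [-6, -8, 9] -> [9, -8, -6] -> [5, -12, -10] -> [-12, -10, 5] -> [-12, -10, 5] -> [-4, -2, 13]
  [42, 26, -38, -44, 17, -48, 5, -34, -45, 39] -> [39, -45, -34, 5, -48, 17, -44, -38, 26, 42] -> [35, -49, -38, 1, -52, 13, -48, -42, 22, 38] -> [-52, -49, -48, -42, -38, 1, 13, 22, 35, 38] -> [-52, -49, -48, -42] -> [-44, -41, -40, -34]
  [-7, 46, -46, -33, 13] -> [13, -33, -46, 46, -7] -> [9, -37, -50, 42, -11] -> [-50, -37, -11, 9, 42] -> [-50, -37, -11, 9] -> [-42, -29, -3, 17]
  [-43, 27, -45] -> [-45, 27, -43] -> [-49, 23, -47] -> [-49, -47, 23] -> [-49, -47, 23] -> [-41, -39, 31]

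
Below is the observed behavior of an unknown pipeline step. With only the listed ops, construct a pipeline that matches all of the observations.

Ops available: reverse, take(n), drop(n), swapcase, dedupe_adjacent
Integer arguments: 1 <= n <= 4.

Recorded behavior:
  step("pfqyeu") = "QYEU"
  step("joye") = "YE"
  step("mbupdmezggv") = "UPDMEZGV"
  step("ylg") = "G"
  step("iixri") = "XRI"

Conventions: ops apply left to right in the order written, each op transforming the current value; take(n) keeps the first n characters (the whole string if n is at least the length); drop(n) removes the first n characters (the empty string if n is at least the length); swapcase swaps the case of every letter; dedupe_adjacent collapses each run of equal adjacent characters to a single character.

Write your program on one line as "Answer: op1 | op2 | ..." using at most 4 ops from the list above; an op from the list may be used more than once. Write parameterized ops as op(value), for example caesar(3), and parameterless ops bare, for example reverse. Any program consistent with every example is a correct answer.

drop(1) | dedupe_adjacent | drop(1) | swapcase

Check, running the answer program on each example:
  "pfqyeu" -> "fqyeu" -> "fqyeu" -> "qyeu" -> "QYEU"
  "joye" -> "oye" -> "oye" -> "ye" -> "YE"
  "mbupdmezggv" -> "bupdmezggv" -> "bupdmezgv" -> "updmezgv" -> "UPDMEZGV"
  "ylg" -> "lg" -> "lg" -> "g" -> "G"
  "iixri" -> "ixri" -> "ixri" -> "xri" -> "XRI"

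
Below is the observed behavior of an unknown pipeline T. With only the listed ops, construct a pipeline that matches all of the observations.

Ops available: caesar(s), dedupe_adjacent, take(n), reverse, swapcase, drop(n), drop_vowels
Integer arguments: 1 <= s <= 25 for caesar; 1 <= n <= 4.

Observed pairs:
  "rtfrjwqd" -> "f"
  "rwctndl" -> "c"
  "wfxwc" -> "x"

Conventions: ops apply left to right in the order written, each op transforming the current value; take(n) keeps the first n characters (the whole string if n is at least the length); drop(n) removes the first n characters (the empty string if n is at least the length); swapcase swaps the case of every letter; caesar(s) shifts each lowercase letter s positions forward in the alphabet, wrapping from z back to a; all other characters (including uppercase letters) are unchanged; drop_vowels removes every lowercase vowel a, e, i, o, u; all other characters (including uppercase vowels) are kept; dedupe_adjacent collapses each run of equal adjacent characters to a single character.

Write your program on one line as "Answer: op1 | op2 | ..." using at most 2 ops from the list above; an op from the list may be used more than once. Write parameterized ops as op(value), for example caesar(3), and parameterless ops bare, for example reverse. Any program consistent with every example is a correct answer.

take(3) | drop(2)

Check, running the answer program on each example:
  "rtfrjwqd" -> "rtf" -> "f"
  "rwctndl" -> "rwc" -> "c"
  "wfxwc" -> "wfx" -> "x"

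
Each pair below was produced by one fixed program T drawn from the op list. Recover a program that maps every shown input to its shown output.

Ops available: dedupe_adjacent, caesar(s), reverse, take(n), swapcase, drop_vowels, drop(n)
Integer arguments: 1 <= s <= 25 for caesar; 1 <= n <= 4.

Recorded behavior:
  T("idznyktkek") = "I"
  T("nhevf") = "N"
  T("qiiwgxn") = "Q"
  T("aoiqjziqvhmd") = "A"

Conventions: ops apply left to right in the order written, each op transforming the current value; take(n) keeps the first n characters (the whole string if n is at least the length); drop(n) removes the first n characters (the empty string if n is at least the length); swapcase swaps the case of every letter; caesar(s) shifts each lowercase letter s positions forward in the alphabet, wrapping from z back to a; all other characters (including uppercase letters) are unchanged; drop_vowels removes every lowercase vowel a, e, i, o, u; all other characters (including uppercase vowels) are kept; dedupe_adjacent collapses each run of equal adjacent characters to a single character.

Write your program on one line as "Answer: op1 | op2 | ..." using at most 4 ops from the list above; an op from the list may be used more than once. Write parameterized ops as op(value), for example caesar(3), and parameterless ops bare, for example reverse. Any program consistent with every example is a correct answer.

dedupe_adjacent | swapcase | take(1)

Check, running the answer program on each example:
  "idznyktkek" -> "idznyktkek" -> "IDZNYKTKEK" -> "I"
  "nhevf" -> "nhevf" -> "NHEVF" -> "N"
  "qiiwgxn" -> "qiwgxn" -> "QIWGXN" -> "Q"
  "aoiqjziqvhmd" -> "aoiqjziqvhmd" -> "AOIQJZIQVHMD" -> "A"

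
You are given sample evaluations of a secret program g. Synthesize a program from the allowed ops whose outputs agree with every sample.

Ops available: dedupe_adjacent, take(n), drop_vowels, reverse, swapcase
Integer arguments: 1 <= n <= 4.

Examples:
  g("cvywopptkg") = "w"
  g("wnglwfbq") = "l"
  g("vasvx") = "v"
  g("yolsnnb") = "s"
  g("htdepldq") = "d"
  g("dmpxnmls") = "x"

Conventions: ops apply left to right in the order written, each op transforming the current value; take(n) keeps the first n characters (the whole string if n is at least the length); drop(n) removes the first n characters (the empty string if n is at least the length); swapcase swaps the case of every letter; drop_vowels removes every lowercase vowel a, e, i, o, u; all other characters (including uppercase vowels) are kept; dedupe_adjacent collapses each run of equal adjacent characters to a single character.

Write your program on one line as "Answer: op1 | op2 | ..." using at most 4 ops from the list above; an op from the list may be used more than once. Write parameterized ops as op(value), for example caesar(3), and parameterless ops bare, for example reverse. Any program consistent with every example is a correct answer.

take(4) | drop_vowels | reverse | take(1)

Check, running the answer program on each example:
  "cvywopptkg" -> "cvyw" -> "cvyw" -> "wyvc" -> "w"
  "wnglwfbq" -> "wngl" -> "wngl" -> "lgnw" -> "l"
  "vasvx" -> "vasv" -> "vsv" -> "vsv" -> "v"
  "yolsnnb" -> "yols" -> "yls" -> "sly" -> "s"
  "htdepldq" -> "htde" -> "htd" -> "dth" -> "d"
  "dmpxnmls" -> "dmpx" -> "dmpx" -> "xpmd" -> "x"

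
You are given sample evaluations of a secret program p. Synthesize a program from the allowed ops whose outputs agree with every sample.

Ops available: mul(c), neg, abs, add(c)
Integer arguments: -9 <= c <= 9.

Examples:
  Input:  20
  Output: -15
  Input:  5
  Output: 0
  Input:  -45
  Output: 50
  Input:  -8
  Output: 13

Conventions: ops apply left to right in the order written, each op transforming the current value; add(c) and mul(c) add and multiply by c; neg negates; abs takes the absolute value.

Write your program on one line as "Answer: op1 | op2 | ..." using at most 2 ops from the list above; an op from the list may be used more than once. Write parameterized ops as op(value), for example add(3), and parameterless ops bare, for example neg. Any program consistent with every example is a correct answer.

add(-5) | neg

Check, running the answer program on each example:
  20 -> 15 -> -15
  5 -> 0 -> 0
  -45 -> -50 -> 50
  -8 -> -13 -> 13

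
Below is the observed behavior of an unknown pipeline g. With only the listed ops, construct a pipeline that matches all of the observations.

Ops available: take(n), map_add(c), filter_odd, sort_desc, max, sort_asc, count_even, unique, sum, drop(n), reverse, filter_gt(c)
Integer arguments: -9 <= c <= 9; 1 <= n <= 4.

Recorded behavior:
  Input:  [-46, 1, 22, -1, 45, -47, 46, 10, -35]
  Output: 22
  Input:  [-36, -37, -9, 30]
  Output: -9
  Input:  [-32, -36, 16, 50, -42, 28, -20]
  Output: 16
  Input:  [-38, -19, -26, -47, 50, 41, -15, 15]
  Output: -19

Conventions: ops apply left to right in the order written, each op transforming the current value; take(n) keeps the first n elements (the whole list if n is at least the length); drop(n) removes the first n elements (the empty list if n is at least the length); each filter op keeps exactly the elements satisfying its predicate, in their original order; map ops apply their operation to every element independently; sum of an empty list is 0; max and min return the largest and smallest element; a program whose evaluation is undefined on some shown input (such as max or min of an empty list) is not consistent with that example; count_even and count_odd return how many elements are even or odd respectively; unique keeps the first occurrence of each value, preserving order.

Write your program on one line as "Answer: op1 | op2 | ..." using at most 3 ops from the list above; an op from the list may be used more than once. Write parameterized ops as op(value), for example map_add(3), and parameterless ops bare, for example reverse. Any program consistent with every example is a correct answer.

take(3) | max

Check, running the answer program on each example:
  [-46, 1, 22, -1, 45, -47, 46, 10, -35] -> [-46, 1, 22] -> 22
  [-36, -37, -9, 30] -> [-36, -37, -9] -> -9
  [-32, -36, 16, 50, -42, 28, -20] -> [-32, -36, 16] -> 16
  [-38, -19, -26, -47, 50, 41, -15, 15] -> [-38, -19, -26] -> -19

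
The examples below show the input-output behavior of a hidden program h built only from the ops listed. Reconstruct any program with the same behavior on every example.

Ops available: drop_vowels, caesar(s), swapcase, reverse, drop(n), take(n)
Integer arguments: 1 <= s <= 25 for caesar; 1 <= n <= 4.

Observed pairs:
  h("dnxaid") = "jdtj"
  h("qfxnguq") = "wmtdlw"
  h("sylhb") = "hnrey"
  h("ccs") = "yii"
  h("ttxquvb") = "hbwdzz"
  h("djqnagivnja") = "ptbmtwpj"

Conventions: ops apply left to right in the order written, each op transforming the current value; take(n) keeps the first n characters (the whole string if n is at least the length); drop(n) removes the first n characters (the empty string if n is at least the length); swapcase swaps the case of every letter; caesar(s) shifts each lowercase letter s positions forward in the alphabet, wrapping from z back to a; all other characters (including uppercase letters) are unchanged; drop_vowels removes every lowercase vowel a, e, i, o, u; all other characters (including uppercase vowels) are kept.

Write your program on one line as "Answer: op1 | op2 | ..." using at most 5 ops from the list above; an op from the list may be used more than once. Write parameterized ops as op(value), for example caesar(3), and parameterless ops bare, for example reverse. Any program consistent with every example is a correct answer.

reverse | drop_vowels | reverse | caesar(6) | reverse

Check, running the answer program on each example:
  "dnxaid" -> "diaxnd" -> "dxnd" -> "dnxd" -> "jtdj" -> "jdtj"
  "qfxnguq" -> "qugnxfq" -> "qgnxfq" -> "qfxngq" -> "wldtmw" -> "wmtdlw"
  "sylhb" -> "bhlys" -> "bhlys" -> "sylhb" -> "yernh" -> "hnrey"
  "ccs" -> "scc" -> "scc" -> "ccs" -> "iiy" -> "yii"
  "ttxquvb" -> "bvuqxtt" -> "bvqxtt" -> "ttxqvb" -> "zzdwbh" -> "hbwdzz"
  "djqnagivnja" -> "ajnviganqjd" -> "jnvgnqjd" -> "djqngvnj" -> "jpwtmbtp" -> "ptbmtwpj"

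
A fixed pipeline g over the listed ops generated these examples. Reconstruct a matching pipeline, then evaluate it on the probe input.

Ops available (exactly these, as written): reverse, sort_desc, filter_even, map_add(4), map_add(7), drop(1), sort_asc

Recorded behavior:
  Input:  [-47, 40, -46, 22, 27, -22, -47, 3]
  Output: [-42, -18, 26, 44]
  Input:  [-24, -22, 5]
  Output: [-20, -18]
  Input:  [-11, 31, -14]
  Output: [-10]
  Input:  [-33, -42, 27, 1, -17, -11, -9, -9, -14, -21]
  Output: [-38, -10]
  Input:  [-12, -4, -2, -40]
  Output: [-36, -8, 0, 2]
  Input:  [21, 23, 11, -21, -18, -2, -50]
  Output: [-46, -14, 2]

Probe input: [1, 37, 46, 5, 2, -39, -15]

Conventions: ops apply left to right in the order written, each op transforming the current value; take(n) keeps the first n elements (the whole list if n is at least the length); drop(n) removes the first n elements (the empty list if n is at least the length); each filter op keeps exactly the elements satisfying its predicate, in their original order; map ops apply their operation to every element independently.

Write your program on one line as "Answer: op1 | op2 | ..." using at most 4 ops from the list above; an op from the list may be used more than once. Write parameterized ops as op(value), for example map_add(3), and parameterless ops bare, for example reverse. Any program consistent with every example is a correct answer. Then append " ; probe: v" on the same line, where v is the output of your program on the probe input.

sort_asc | filter_even | map_add(4) ; probe: [6, 50]

Check, running the answer program on each example:
  [-47, 40, -46, 22, 27, -22, -47, 3] -> [-47, -47, -46, -22, 3, 22, 27, 40] -> [-46, -22, 22, 40] -> [-42, -18, 26, 44]
  [-24, -22, 5] -> [-24, -22, 5] -> [-24, -22] -> [-20, -18]
  [-11, 31, -14] -> [-14, -11, 31] -> [-14] -> [-10]
  [-33, -42, 27, 1, -17, -11, -9, -9, -14, -21] -> [-42, -33, -21, -17, -14, -11, -9, -9, 1, 27] -> [-42, -14] -> [-38, -10]
  [-12, -4, -2, -40] -> [-40, -12, -4, -2] -> [-40, -12, -4, -2] -> [-36, -8, 0, 2]
  [21, 23, 11, -21, -18, -2, -50] -> [-50, -21, -18, -2, 11, 21, 23] -> [-50, -18, -2] -> [-46, -14, 2]
  probe: [1, 37, 46, 5, 2, -39, -15] -> [-39, -15, 1, 2, 5, 37, 46] -> [2, 46] -> [6, 50]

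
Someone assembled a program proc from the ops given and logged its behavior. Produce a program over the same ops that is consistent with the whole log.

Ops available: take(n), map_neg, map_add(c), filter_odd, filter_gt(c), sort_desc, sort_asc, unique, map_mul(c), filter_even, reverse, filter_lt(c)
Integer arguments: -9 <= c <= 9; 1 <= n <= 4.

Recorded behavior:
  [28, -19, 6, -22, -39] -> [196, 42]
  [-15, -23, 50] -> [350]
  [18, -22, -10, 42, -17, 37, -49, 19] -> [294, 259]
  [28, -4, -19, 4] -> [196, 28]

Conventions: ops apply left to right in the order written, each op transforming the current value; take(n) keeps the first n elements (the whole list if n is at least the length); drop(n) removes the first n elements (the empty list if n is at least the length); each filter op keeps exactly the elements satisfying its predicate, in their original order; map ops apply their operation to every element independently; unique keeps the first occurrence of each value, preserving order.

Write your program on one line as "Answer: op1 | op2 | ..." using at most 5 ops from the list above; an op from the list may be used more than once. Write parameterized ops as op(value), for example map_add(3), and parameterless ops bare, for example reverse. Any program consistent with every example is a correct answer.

map_mul(7) | sort_desc | filter_gt(4) | take(2)

Check, running the answer program on each example:
  [28, -19, 6, -22, -39] -> [196, -133, 42, -154, -273] -> [196, 42, -133, -154, -273] -> [196, 42] -> [196, 42]
  [-15, -23, 50] -> [-105, -161, 350] -> [350, -105, -161] -> [350] -> [350]
  [18, -22, -10, 42, -17, 37, -49, 19] -> [126, -154, -70, 294, -119, 259, -343, 133] -> [294, 259, 133, 126, -70, -119, -154, -343] -> [294, 259, 133, 126] -> [294, 259]
  [28, -4, -19, 4] -> [196, -28, -133, 28] -> [196, 28, -28, -133] -> [196, 28] -> [196, 28]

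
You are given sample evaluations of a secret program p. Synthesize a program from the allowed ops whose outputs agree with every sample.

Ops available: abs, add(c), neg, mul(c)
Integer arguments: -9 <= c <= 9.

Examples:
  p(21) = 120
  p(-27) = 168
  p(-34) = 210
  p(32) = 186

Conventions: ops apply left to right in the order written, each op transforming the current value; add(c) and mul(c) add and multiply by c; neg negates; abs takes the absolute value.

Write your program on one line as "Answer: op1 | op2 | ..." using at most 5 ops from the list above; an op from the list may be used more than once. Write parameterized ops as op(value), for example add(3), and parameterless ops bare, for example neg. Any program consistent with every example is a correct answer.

mul(6) | add(-6) | neg | abs

Check, running the answer program on each example:
  21 -> 126 -> 120 -> -120 -> 120
  -27 -> -162 -> -168 -> 168 -> 168
  -34 -> -204 -> -210 -> 210 -> 210
  32 -> 192 -> 186 -> -186 -> 186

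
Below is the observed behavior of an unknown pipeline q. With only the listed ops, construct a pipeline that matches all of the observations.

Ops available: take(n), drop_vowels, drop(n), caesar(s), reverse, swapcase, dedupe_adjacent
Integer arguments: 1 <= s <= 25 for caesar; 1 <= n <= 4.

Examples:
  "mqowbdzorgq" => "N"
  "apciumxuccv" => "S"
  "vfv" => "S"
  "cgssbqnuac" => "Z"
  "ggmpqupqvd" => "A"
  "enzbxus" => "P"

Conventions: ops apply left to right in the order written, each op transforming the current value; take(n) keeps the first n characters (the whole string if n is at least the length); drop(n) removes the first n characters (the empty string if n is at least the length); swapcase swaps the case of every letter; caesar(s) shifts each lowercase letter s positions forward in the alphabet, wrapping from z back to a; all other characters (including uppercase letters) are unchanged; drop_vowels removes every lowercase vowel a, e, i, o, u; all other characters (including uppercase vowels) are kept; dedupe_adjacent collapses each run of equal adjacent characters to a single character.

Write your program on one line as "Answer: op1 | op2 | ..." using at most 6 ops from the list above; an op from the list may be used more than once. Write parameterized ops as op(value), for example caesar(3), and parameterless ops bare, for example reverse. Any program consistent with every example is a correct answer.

reverse | caesar(23) | dedupe_adjacent | swapcase | take(1)

Check, running the answer program on each example:
  "mqowbdzorgq" -> "qgrozdbwoqm" -> "ndolwaytlnj" -> "ndolwaytlnj" -> "NDOLWAYTLNJ" -> "N"
  "apciumxuccv" -> "vccuxmuicpa" -> "szzrujrfzmx" -> "szrujrfzmx" -> "SZRUJRFZMX" -> "S"
  "vfv" -> "vfv" -> "scs" -> "scs" -> "SCS" -> "S"
  "cgssbqnuac" -> "caunqbssgc" -> "zxrknyppdz" -> "zxrknypdz" -> "ZXRKNYPDZ" -> "Z"
  "ggmpqupqvd" -> "dvqpuqpmgg" -> "asnmrnmjdd" -> "asnmrnmjd" -> "ASNMRNMJD" -> "A"
  "enzbxus" -> "suxbzne" -> "pruywkb" -> "pruywkb" -> "PRUYWKB" -> "P"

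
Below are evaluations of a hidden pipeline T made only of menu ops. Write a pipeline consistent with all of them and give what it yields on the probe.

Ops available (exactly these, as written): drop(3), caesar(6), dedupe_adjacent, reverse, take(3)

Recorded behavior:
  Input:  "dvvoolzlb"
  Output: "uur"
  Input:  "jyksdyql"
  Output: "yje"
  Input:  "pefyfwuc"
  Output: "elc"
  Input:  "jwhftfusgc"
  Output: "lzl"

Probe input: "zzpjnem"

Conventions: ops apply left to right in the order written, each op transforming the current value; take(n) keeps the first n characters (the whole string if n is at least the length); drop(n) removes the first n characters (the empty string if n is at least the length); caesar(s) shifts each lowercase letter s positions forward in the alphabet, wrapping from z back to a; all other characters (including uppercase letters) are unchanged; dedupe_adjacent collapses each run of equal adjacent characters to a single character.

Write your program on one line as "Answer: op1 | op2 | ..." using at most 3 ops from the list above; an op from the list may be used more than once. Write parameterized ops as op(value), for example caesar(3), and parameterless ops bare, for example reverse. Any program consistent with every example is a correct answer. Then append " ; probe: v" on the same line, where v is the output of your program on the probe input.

drop(3) | take(3) | caesar(6) ; probe: "ptk"

Check, running the answer program on each example:
  "dvvoolzlb" -> "oolzlb" -> "ool" -> "uur"
  "jyksdyql" -> "sdyql" -> "sdy" -> "yje"
  "pefyfwuc" -> "yfwuc" -> "yfw" -> "elc"
  "jwhftfusgc" -> "ftfusgc" -> "ftf" -> "lzl"
  probe: "zzpjnem" -> "jnem" -> "jne" -> "ptk"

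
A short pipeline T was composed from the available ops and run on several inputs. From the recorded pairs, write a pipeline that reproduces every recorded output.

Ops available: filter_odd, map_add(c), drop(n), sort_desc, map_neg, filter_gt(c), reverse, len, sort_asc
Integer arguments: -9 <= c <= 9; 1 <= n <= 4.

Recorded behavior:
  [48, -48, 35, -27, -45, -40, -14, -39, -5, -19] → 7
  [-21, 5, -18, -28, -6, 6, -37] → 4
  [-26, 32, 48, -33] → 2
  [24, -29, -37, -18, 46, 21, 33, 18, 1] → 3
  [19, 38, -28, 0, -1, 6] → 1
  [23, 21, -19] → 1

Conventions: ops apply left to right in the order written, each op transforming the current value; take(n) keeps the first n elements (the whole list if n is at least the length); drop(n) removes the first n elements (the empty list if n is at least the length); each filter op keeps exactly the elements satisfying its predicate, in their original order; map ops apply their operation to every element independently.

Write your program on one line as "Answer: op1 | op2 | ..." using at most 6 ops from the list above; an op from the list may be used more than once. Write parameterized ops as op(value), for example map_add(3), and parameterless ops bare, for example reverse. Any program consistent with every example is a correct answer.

map_add(6) | map_neg | sort_asc | filter_gt(6) | len

Check, running the answer program on each example:
  [48, -48, 35, -27, -45, -40, -14, -39, -5, -19] -> [54, -42, 41, -21, -39, -34, -8, -33, 1, -13] -> [-54, 42, -41, 21, 39, 34, 8, 33, -1, 13] -> [-54, -41, -1, 8, 13, 21, 33, 34, 39, 42] -> [8, 13, 21, 33, 34, 39, 42] -> 7
  [-21, 5, -18, -28, -6, 6, -37] -> [-15, 11, -12, -22, 0, 12, -31] -> [15, -11, 12, 22, 0, -12, 31] -> [-12, -11, 0, 12, 15, 22, 31] -> [12, 15, 22, 31] -> 4
  [-26, 32, 48, -33] -> [-20, 38, 54, -27] -> [20, -38, -54, 27] -> [-54, -38, 20, 27] -> [20, 27] -> 2
  [24, -29, -37, -18, 46, 21, 33, 18, 1] -> [30, -23, -31, -12, 52, 27, 39, 24, 7] -> [-30, 23, 31, 12, -52, -27, -39, -24, -7] -> [-52, -39, -30, -27, -24, -7, 12, 23, 31] -> [12, 23, 31] -> 3
  [19, 38, -28, 0, -1, 6] -> [25, 44, -22, 6, 5, 12] -> [-25, -44, 22, -6, -5, -12] -> [-44, -25, -12, -6, -5, 22] -> [22] -> 1
  [23, 21, -19] -> [29, 27, -13] -> [-29, -27, 13] -> [-29, -27, 13] -> [13] -> 1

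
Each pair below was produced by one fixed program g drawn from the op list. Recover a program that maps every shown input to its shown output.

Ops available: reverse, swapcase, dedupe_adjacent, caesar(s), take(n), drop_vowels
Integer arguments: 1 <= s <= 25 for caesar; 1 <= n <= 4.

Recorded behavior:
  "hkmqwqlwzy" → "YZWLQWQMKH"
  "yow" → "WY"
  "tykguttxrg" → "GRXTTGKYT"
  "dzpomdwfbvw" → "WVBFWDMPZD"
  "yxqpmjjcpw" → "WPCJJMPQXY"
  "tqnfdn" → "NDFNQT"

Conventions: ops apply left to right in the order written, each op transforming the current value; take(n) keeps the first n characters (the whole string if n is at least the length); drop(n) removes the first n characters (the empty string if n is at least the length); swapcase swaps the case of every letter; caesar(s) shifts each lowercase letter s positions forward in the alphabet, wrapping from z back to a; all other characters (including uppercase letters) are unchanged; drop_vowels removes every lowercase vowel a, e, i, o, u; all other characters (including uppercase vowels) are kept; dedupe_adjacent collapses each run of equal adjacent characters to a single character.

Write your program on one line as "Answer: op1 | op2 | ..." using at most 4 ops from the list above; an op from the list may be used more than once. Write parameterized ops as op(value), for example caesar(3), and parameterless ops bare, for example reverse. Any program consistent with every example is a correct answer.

drop_vowels | swapcase | reverse

Check, running the answer program on each example:
  "hkmqwqlwzy" -> "hkmqwqlwzy" -> "HKMQWQLWZY" -> "YZWLQWQMKH"
  "yow" -> "yw" -> "YW" -> "WY"
  "tykguttxrg" -> "tykgttxrg" -> "TYKGTTXRG" -> "GRXTTGKYT"
  "dzpomdwfbvw" -> "dzpmdwfbvw" -> "DZPMDWFBVW" -> "WVBFWDMPZD"
  "yxqpmjjcpw" -> "yxqpmjjcpw" -> "YXQPMJJCPW" -> "WPCJJMPQXY"
  "tqnfdn" -> "tqnfdn" -> "TQNFDN" -> "NDFNQT"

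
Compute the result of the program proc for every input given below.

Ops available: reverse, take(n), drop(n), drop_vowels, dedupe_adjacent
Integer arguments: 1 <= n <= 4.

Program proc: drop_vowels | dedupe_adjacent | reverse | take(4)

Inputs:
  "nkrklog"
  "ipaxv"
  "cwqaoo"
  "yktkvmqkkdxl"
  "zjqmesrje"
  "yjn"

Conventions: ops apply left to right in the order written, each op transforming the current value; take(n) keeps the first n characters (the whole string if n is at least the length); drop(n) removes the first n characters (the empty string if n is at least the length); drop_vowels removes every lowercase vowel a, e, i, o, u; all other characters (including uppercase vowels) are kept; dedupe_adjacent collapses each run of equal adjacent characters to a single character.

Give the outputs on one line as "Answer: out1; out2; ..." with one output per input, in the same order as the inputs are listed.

Execution, op by op:
  "nkrklog" -> "nkrklg" -> "nkrklg" -> "glkrkn" -> "glkr"
  "ipaxv" -> "pxv" -> "pxv" -> "vxp" -> "vxp"
  "cwqaoo" -> "cwq" -> "cwq" -> "qwc" -> "qwc"
  "yktkvmqkkdxl" -> "yktkvmqkkdxl" -> "yktkvmqkdxl" -> "lxdkqmvktky" -> "lxdk"
  "zjqmesrje" -> "zjqmsrj" -> "zjqmsrj" -> "jrsmqjz" -> "jrsm"
  "yjn" -> "yjn" -> "yjn" -> "njy" -> "njy"

"glkr"; "vxp"; "qwc"; "lxdk"; "jrsm"; "njy"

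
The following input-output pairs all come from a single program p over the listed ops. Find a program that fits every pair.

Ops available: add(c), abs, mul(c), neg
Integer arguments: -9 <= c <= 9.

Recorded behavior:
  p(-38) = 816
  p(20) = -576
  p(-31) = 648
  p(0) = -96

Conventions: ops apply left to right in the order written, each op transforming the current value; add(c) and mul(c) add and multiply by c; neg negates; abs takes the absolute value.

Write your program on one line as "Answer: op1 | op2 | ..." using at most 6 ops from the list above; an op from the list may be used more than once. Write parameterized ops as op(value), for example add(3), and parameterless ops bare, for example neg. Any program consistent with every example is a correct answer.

neg | add(-4) | neg | mul(-3) | mul(8)

Check, running the answer program on each example:
  -38 -> 38 -> 34 -> -34 -> 102 -> 816
  20 -> -20 -> -24 -> 24 -> -72 -> -576
  -31 -> 31 -> 27 -> -27 -> 81 -> 648
  0 -> 0 -> -4 -> 4 -> -12 -> -96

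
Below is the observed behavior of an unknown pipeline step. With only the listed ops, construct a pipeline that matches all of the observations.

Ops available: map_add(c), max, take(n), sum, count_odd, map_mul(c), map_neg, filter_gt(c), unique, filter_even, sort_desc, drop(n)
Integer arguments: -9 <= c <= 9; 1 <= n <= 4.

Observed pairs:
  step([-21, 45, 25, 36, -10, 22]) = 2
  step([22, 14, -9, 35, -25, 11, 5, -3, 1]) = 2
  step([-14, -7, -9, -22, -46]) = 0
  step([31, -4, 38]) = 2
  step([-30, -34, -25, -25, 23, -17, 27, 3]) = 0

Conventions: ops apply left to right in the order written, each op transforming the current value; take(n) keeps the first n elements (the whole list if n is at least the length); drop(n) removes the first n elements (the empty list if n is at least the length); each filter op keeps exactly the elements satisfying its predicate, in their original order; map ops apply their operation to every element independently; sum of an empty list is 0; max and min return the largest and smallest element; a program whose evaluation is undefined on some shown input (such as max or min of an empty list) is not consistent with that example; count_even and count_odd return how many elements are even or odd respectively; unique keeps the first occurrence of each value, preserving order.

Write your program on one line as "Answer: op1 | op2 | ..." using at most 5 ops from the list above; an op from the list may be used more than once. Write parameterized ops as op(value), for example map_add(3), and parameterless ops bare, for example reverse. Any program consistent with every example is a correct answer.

filter_gt(-5) | map_add(-7) | map_neg | map_add(-2) | count_odd

Check, running the answer program on each example:
  [-21, 45, 25, 36, -10, 22] -> [45, 25, 36, 22] -> [38, 18, 29, 15] -> [-38, -18, -29, -15] -> [-40, -20, -31, -17] -> 2
  [22, 14, -9, 35, -25, 11, 5, -3, 1] -> [22, 14, 35, 11, 5, -3, 1] -> [15, 7, 28, 4, -2, -10, -6] -> [-15, -7, -28, -4, 2, 10, 6] -> [-17, -9, -30, -6, 0, 8, 4] -> 2
  [-14, -7, -9, -22, -46] -> [] -> [] -> [] -> [] -> 0
  [31, -4, 38] -> [31, -4, 38] -> [24, -11, 31] -> [-24, 11, -31] -> [-26, 9, -33] -> 2
  [-30, -34, -25, -25, 23, -17, 27, 3] -> [23, 27, 3] -> [16, 20, -4] -> [-16, -20, 4] -> [-18, -22, 2] -> 0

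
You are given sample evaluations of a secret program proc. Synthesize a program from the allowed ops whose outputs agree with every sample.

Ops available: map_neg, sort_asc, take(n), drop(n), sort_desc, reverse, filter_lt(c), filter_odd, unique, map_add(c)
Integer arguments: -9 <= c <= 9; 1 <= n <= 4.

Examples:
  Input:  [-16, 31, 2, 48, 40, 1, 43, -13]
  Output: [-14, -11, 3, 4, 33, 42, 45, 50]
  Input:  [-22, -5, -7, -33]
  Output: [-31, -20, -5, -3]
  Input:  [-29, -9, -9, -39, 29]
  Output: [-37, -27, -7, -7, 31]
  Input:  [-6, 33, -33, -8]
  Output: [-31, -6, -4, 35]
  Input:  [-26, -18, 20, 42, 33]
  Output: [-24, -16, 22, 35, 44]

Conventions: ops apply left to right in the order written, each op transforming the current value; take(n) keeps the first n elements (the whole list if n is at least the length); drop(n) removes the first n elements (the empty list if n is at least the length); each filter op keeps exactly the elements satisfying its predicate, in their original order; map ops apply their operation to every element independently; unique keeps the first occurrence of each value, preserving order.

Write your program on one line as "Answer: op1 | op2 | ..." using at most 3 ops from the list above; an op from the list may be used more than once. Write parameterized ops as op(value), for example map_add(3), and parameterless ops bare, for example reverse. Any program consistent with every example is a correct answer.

sort_desc | reverse | map_add(2)

Check, running the answer program on each example:
  [-16, 31, 2, 48, 40, 1, 43, -13] -> [48, 43, 40, 31, 2, 1, -13, -16] -> [-16, -13, 1, 2, 31, 40, 43, 48] -> [-14, -11, 3, 4, 33, 42, 45, 50]
  [-22, -5, -7, -33] -> [-5, -7, -22, -33] -> [-33, -22, -7, -5] -> [-31, -20, -5, -3]
  [-29, -9, -9, -39, 29] -> [29, -9, -9, -29, -39] -> [-39, -29, -9, -9, 29] -> [-37, -27, -7, -7, 31]
  [-6, 33, -33, -8] -> [33, -6, -8, -33] -> [-33, -8, -6, 33] -> [-31, -6, -4, 35]
  [-26, -18, 20, 42, 33] -> [42, 33, 20, -18, -26] -> [-26, -18, 20, 33, 42] -> [-24, -16, 22, 35, 44]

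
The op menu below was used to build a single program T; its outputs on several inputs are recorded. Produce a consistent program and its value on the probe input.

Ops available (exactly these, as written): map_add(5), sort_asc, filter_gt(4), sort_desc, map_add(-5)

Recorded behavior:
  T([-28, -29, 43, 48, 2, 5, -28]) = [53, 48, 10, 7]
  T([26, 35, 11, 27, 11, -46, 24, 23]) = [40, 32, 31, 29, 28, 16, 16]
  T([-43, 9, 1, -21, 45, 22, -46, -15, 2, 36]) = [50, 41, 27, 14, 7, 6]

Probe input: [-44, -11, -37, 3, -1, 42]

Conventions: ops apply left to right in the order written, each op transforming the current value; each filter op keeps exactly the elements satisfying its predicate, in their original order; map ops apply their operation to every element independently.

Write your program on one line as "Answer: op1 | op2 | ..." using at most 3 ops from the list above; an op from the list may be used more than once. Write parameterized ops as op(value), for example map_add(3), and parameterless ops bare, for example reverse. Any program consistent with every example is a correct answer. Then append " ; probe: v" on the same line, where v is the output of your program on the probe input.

map_add(5) | sort_desc | filter_gt(4) ; probe: [47, 8]

Check, running the answer program on each example:
  [-28, -29, 43, 48, 2, 5, -28] -> [-23, -24, 48, 53, 7, 10, -23] -> [53, 48, 10, 7, -23, -23, -24] -> [53, 48, 10, 7]
  [26, 35, 11, 27, 11, -46, 24, 23] -> [31, 40, 16, 32, 16, -41, 29, 28] -> [40, 32, 31, 29, 28, 16, 16, -41] -> [40, 32, 31, 29, 28, 16, 16]
  [-43, 9, 1, -21, 45, 22, -46, -15, 2, 36] -> [-38, 14, 6, -16, 50, 27, -41, -10, 7, 41] -> [50, 41, 27, 14, 7, 6, -10, -16, -38, -41] -> [50, 41, 27, 14, 7, 6]
  probe: [-44, -11, -37, 3, -1, 42] -> [-39, -6, -32, 8, 4, 47] -> [47, 8, 4, -6, -32, -39] -> [47, 8]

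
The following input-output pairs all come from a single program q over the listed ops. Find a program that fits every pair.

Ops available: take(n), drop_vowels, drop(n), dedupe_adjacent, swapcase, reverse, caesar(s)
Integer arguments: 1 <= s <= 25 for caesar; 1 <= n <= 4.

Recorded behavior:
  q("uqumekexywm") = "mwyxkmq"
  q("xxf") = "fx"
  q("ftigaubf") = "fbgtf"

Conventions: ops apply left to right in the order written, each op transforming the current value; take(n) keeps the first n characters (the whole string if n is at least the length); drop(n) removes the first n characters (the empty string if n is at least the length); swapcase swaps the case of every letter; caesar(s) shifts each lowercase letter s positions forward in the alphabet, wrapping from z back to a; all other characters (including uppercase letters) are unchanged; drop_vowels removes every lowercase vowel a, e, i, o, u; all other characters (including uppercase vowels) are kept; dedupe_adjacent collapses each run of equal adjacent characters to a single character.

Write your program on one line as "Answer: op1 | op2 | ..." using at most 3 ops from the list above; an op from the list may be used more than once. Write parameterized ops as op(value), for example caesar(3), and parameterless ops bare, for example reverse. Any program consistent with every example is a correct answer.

reverse | dedupe_adjacent | drop_vowels

Check, running the answer program on each example:
  "uqumekexywm" -> "mwyxekemuqu" -> "mwyxekemuqu" -> "mwyxkmq"
  "xxf" -> "fxx" -> "fx" -> "fx"
  "ftigaubf" -> "fbuagitf" -> "fbuagitf" -> "fbgtf"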